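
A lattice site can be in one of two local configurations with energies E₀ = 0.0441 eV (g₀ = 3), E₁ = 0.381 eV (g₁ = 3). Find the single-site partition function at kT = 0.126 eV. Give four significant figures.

Z = 2.260

Eᵢ/kT = 0.350000, 3.02381.
Z = Σ gᵢe^(−Eᵢ/kT) = 3·e^(−0.350000) + 3·e^(−3.02381) = 2.11406 + 0.145847 = 2.25991.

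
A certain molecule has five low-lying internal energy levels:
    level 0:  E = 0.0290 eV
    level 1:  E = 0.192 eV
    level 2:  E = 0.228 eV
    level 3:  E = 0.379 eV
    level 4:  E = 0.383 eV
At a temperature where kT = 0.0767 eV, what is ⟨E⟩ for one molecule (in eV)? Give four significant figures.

Eᵢ/kT = 0.378096, 2.50326, 2.97262, 4.94133, 4.99348.
Z = Σ e^(−Eᵢ/kT) = e^(−0.378096) + e^(−2.50326) + e^(−2.97262) + e^(−4.94133) + e^(−4.99348) = 0.685165 + 0.0818178 + 0.0511691 + 0.00714509 + 0.00678202 = 0.832079.
⟨E⟩ = Σ Eᵢ e^(−Eᵢ/kT) / Z = (0.0290·0.685165 + 0.192·0.0818178 + 0.228·0.0511691 + 0.379·0.00714509 + 0.383·0.00678202) / 0.832079 = 0.06316 eV.

0.06316 eV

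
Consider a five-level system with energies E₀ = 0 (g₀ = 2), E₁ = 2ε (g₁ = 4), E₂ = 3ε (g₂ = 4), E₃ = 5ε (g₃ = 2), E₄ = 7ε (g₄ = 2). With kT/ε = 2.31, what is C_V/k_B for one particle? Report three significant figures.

Eᵢ/kT = 0, 0.86580, 1.2987, 2.1645, 3.0303.
Z = Σ gᵢe^(−Eᵢ/kT) = 2·e^(−0) + 4·e^(−0.86580) + 4·e^(−1.2987) + 2·e^(−2.1645) + 2·e^(−3.0303) = 2.0000 + 1.6829 + 1.0915 + 0.22961 + 0.096602 = 5.1006.
⟨E⟩ = 1.6595 ε, ⟨E²⟩ = 5.2992 ε².
C_V/k_B = (⟨E²⟩ − ⟨E⟩²)/(kT)² = (5.2992 − 2.7539)/5.3361 = 0.477.

0.477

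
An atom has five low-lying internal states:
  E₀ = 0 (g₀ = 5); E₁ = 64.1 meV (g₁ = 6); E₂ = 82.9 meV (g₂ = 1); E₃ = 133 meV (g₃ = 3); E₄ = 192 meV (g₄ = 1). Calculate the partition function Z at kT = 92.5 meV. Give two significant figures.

Z = 9.2

Eᵢ/kT = 0, 0.6930, 0.8962, 1.438, 2.076.
Z = Σ gᵢe^(−Eᵢ/kT) = 5·e^(−0) + 6·e^(−0.6930) + 1·e^(−0.8962) + 3·e^(−1.438) + 1·e^(−2.076) = 5.000 + 3.000 + 0.4081 + 0.7122 + 0.1254 = 9.246.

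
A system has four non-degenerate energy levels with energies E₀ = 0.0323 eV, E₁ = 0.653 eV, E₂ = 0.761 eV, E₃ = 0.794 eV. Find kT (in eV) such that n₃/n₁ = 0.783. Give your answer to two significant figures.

0.58 eV

n₃/n₁ = exp[−(E₃−E₁)/kT] = 0.783.
⇒ (E₃−E₁)/kT = ln(1/0.783) = ln(1.277) = 0.2445.
kT = 0.141 eV / 0.2445 = 0.58 eV.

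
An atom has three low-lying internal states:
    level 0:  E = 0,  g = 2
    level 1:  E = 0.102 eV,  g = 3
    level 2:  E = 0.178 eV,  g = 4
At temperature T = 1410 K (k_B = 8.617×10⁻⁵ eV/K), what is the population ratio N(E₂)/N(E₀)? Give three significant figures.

0.462

k_BT = 8.617×10⁻⁵ × 1410 K = 0.12150 eV.
n₂/n₀ = (g₂/g₀) exp[−(E₂−E₀)/kT] = (4/2) × exp(−(0.178 eV)/(0.12150 eV)) = (4/2) × exp(-1.4650) = 0.462.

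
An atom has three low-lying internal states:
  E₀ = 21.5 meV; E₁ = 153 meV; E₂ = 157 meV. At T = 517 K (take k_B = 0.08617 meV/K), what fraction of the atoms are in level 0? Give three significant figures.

0.909

k_BT = 0.08617 × 517 K = 44.550 meV.
Eᵢ/kT = 0.48260, 3.4343, 3.5241.
Z = Σ e^(−Eᵢ/kT) = e^(−0.48260) + e^(−3.4343) + e^(−3.5241) = 0.61718 + 0.032248 + 0.029478 = 0.67891.
P₀ = e^(−E₀/kT) / Z = 0.61718/0.67891 = 0.909.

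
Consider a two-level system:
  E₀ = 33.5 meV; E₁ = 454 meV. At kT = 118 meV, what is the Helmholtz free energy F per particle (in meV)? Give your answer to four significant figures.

Eᵢ/kT = 0.283898, 3.84746.
Z = Σ e^(−Eᵢ/kT) = e^(−0.283898) + e^(−3.84746) = 0.752843 + 0.0213339 = 0.774177.
F = −kT ln Z = −118 × ln(0.774177) = −118 × -0.255955 = 30.20 meV.

30.20 meV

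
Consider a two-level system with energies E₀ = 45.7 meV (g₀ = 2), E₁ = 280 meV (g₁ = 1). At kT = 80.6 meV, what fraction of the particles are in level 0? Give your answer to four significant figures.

Eᵢ/kT = 0.566998, 3.47395.
Z = Σ gᵢe^(−Eᵢ/kT) = 2·e^(−0.566998) + 1·e^(−3.47395) = 1.13445 + 0.0309944 = 1.16544.
P₀ = g₀ e^(−E₀/kT) / Z = 1.13445/1.16544 = 0.9734.

0.9734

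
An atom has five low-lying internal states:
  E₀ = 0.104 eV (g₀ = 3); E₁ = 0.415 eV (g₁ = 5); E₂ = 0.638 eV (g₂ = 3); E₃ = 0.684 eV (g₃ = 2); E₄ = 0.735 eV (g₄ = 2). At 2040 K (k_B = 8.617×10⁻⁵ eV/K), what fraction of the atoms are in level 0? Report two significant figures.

k_BT = 8.617×10⁻⁵ × 2040 K = 0.1758 eV.
Eᵢ/kT = 0.5916, 2.361, 3.629, 3.891, 4.181.
Z = Σ gᵢe^(−Eᵢ/kT) = 3·e^(−0.5916) + 5·e^(−2.361) + 3·e^(−3.629) + 2·e^(−3.891) + 2·e^(−4.181) = 1.660 + 0.4716 + 0.07963 + 0.04085 + 0.03057 = 2.283.
P₀ = g₀ e^(−E₀/kT) / Z = 1.660/2.283 = 0.73.

0.73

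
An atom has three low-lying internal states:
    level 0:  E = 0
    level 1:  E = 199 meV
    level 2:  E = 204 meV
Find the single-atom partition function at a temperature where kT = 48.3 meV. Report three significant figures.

Eᵢ/kT = 0, 4.1201, 4.2236.
Z = Σ e^(−Eᵢ/kT) = e^(−0) + e^(−4.1201) + e^(−4.2236) = 1.0000 + 0.016243 + 0.014646 = 1.0309.

Z = 1.03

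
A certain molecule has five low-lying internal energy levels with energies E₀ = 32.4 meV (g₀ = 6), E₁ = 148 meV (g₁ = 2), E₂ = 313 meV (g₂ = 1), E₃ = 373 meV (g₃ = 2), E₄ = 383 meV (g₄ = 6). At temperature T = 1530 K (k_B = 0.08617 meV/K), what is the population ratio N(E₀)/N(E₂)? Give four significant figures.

k_BT = 0.08617 × 1530 K = 131.840 meV.
n₀/n₂ = (g₀/g₂) exp[−(E₀−E₂)/kT] = (6/1) × exp(−(-280.6 meV)/(131.840 meV)) = (6/1) × exp(2.12834) = 50.41.

50.41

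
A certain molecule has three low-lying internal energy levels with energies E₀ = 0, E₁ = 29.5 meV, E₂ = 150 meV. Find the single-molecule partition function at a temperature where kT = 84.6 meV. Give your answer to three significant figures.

Eᵢ/kT = 0, 0.34870, 1.7730.
Z = Σ e^(−Eᵢ/kT) = e^(−0) + e^(−0.34870) + e^(−1.7730) = 1.0000 + 0.70560 + 0.16982 = 1.8754.

Z = 1.88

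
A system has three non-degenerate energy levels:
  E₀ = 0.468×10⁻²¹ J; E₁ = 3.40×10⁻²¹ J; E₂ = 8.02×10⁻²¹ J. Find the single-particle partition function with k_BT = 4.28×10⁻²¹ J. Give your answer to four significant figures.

Z = 1.502

Eᵢ/kT = 0.109346, 0.794393, 1.87383.
Z = Σ e^(−Eᵢ/kT) = e^(−0.109346) + e^(−0.794393) + e^(−1.87383) = 0.896420 + 0.451855 + 0.153534 = 1.50181.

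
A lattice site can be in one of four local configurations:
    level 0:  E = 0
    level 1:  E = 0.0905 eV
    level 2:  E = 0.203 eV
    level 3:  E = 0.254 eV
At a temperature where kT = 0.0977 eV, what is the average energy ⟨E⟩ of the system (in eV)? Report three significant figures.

0.0502 eV

Eᵢ/kT = 0, 0.92631, 2.0778, 2.5998.
Z = Σ e^(−Eᵢ/kT) = e^(−0) + e^(−0.92631) + e^(−2.0778) + e^(−2.5998) = 1.0000 + 0.39601 + 0.12521 + 0.074288 = 1.5955.
⟨E⟩ = Σ Eᵢ e^(−Eᵢ/kT) / Z = (0·1.0000 + 0.0905·0.39601 + 0.203·0.12521 + 0.254·0.074288) / 1.5955 = 0.0502 eV.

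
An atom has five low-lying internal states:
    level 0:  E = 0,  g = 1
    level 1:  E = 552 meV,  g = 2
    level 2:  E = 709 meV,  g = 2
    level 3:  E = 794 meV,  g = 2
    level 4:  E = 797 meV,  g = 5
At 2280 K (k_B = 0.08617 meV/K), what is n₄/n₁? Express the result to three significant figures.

k_BT = 0.08617 × 2280 K = 196.47 meV.
n₄/n₁ = (g₄/g₁) exp[−(E₄−E₁)/kT] = (5/2) × exp(−(245 meV)/(196.47 meV)) = (5/2) × exp(-1.2470) = 0.718.

0.718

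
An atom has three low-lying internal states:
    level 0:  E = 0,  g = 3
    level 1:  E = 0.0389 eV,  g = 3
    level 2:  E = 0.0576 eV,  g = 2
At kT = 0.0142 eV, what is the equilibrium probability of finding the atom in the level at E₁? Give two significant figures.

Eᵢ/kT = 0, 2.739, 4.056.
Z = Σ gᵢe^(−Eᵢ/kT) = 3·e^(−0) + 3·e^(−2.739) + 2·e^(−4.056) = 3.000 + 0.1939 + 0.03464 = 3.229.
P₁ = g₁ e^(−E₁/kT) / Z = 0.1939/3.229 = 0.060.

0.060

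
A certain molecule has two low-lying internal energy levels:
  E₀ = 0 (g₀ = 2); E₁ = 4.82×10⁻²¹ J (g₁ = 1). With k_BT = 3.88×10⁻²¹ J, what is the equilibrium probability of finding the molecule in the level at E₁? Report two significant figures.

Eᵢ/kT = 0, 1.242.
Z = Σ gᵢe^(−Eᵢ/kT) = 2·e^(−0) + 1·e^(−1.242) = 2.000 + 0.2888 = 2.289.
P₁ = g₁ e^(−E₁/kT) / Z = 0.2888/2.289 = 0.13.

0.13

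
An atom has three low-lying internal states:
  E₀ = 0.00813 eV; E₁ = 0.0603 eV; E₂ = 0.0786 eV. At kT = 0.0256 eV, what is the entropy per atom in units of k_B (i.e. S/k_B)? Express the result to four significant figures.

Eᵢ/kT = 0.317578, 2.35547, 3.07031.
Z = Σ e^(−Eᵢ/kT) = e^(−0.317578) + e^(−2.35547) + e^(−3.07031) = 0.727910 + 0.0948489 + 0.0464068 = 0.869166.
⟨E⟩ = Σ EᵢPᵢ = 0.0175857 eV.
S/k_B = ln Z + ⟨E⟩/kT = ln(0.869166) + 0.0175857/0.0256 = -0.140221 + 0.686941 = 0.5467.

0.5467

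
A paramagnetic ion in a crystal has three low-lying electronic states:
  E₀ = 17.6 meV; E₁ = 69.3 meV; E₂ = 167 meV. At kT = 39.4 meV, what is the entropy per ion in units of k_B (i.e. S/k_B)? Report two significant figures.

0.60

Eᵢ/kT = 0.4467, 1.759, 4.239.
Z = Σ e^(−Eᵢ/kT) = e^(−0.4467) + e^(−1.759) + e^(−4.239) = 0.6397 + 0.1722 + 0.01442 = 0.8263.
⟨E⟩ = Σ EᵢPᵢ = 30.98 meV.
S/k_B = ln Z + ⟨E⟩/kT = ln(0.8263) + 30.98/39.4 = -0.1908 + 0.7863 = 0.60.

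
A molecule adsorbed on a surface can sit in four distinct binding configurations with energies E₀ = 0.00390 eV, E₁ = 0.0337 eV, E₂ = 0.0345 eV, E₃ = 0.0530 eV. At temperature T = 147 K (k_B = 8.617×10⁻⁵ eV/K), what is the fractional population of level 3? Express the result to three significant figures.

k_BT = 8.617×10⁻⁵ × 147 K = 0.012667 eV.
Eᵢ/kT = 0.30789, 2.6605, 2.7236, 4.1841.
Z = Σ e^(−Eᵢ/kT) = e^(−0.30789) + e^(−2.6605) + e^(−2.7236) + e^(−4.1841) = 0.73500 + 0.069913 + 0.065638 + 0.015236 = 0.88579.
P₃ = e^(−E₃/kT) / Z = 0.015236/0.88579 = 0.0172.

0.0172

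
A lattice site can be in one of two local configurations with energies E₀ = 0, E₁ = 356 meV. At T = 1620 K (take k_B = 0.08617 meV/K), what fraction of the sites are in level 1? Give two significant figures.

k_BT = 0.08617 × 1620 K = 139.6 meV.
Eᵢ/kT = 0, 2.550.
Z = Σ e^(−Eᵢ/kT) = e^(−0) + e^(−2.550) = 1.000 + 0.07808 = 1.078.
P₁ = e^(−E₁/kT) / Z = 0.07808/1.078 = 0.072.

0.072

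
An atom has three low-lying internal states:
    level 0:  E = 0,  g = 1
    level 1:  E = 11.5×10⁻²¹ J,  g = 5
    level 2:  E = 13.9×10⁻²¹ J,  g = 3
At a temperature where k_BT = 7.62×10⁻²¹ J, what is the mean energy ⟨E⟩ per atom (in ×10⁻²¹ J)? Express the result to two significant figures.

Eᵢ/kT = 0, 1.509, 1.824.
Z = Σ gᵢe^(−Eᵢ/kT) = 1·e^(−0) + 5·e^(−1.509) + 3·e^(−1.824) = 1.000 + 1.106 + 0.4841 = 2.590.
⟨E⟩ = Σ Eᵢ gᵢe^(−Eᵢ/kT) / Z = (0·1.000 + 11.5·1.106 + 13.9·0.4841) / 2.590 = 7.5 ×10⁻²¹ J.

7.5 ×10⁻²¹ J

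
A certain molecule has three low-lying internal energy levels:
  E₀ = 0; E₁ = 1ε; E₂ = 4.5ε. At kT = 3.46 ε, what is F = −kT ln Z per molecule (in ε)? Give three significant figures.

-2.44 ε

Eᵢ/kT = 0, 0.28902, 1.3006.
Z = Σ e^(−Eᵢ/kT) = e^(−0) + e^(−0.28902) + e^(−1.3006) = 1.0000 + 0.74900 + 0.27237 = 2.0214.
F = −kT ln Z = −3.46 × ln(2.0214) = −3.46 × 0.70379 = -2.44 ε.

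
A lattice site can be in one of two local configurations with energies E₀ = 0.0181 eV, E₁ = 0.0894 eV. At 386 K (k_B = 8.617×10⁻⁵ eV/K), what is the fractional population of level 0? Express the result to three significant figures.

k_BT = 8.617×10⁻⁵ × 386 K = 0.033262 eV.
Eᵢ/kT = 0.54416, 2.6878.
Z = Σ e^(−Eᵢ/kT) = e^(−0.54416) + e^(−2.6878) = 0.58033 + 0.068030 = 0.64836.
P₀ = e^(−E₀/kT) / Z = 0.58033/0.64836 = 0.895.

0.895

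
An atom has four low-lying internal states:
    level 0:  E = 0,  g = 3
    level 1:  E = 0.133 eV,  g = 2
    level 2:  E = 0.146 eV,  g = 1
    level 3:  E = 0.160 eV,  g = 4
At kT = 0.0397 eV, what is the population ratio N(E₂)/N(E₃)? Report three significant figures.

n₂/n₃ = (g₂/g₃) exp[−(E₂−E₃)/kT] = (1/4) × exp(−(-0.014 eV)/(0.0397 eV)) = (1/4) × exp(0.35264) = 0.356.

0.356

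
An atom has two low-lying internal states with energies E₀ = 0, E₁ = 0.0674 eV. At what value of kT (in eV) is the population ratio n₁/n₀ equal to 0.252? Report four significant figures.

0.04890 eV

n₁/n₀ = exp[−(E₁−E₀)/kT] = 0.252.
⇒ (E₁−E₀)/kT = ln(1/0.252) = ln(3.96825) = 1.37833.
kT = 0.0674 eV / 1.37833 = 0.04890 eV.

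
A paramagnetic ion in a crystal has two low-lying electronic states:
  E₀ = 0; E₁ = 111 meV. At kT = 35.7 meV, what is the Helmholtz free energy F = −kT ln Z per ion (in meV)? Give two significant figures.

-1.6 meV

Eᵢ/kT = 0, 3.109.
Z = Σ e^(−Eᵢ/kT) = e^(−0) + e^(−3.109) = 1.000 + 0.04465 = 1.045.
F = −kT ln Z = −35.7 × ln(1.045) = −35.7 × 0.04402 = -1.6 meV.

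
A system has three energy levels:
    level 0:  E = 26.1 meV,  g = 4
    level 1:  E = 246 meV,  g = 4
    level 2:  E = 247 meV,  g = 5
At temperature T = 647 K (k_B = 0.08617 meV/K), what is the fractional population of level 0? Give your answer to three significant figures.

k_BT = 0.08617 × 647 K = 55.752 meV.
Eᵢ/kT = 0.46814, 4.4124, 4.4303.
Z = Σ gᵢe^(−Eᵢ/kT) = 4·e^(−0.46814) + 4·e^(−4.4124) + 5·e^(−4.4303) = 2.5047 + 0.048504 + 0.059555 = 2.6128.
P₀ = g₀ e^(−E₀/kT) / Z = 2.5047/2.6128 = 0.959.

0.959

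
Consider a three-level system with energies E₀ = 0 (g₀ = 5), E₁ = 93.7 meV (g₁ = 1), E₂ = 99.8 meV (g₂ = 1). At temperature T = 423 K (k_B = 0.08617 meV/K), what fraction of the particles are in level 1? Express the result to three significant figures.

k_BT = 0.08617 × 423 K = 36.450 meV.
Eᵢ/kT = 0, 2.5706, 2.7380.
Z = Σ gᵢe^(−Eᵢ/kT) = 5·e^(−0) + 1·e^(−2.5706) + 1·e^(−2.7380) = 5.0000 + 0.076490 + 0.064700 = 5.1412.
P₁ = g₁ e^(−E₁/kT) / Z = 0.076490/5.1412 = 0.0149.

0.0149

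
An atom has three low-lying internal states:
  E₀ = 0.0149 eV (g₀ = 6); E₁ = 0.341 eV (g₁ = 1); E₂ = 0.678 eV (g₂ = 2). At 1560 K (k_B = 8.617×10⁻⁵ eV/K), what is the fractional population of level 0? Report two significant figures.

k_BT = 8.617×10⁻⁵ × 1560 K = 0.1344 eV.
Eᵢ/kT = 0.1109, 2.537, 5.045.
Z = Σ gᵢe^(−Eᵢ/kT) = 6·e^(−0.1109) + 1·e^(−2.537) + 2·e^(−5.045) = 5.370 + 0.07910 + 0.01288 = 5.462.
P₀ = g₀ e^(−E₀/kT) / Z = 5.370/5.462 = 0.98.

0.98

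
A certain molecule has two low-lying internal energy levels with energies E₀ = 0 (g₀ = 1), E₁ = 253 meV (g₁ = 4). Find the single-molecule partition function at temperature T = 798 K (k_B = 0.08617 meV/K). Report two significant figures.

Z = 1.1

k_BT = 0.08617 × 798 K = 68.76 meV.
Eᵢ/kT = 0, 3.679.
Z = Σ gᵢe^(−Eᵢ/kT) = 1·e^(−0) + 4·e^(−3.679) = 1.000 + 0.1010 = 1.101.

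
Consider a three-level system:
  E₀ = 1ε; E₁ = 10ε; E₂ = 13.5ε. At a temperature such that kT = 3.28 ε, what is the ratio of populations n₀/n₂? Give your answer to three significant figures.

n₀/n₂ = exp[−(E₀−E₂)/kT] = exp(−(-12.5ε)/(3.28ε)) = exp(3.8110) = 45.2.

45.2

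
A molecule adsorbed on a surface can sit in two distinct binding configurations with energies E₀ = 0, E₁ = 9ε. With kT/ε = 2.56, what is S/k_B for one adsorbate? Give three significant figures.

Eᵢ/kT = 0, 3.5156.
Z = Σ e^(−Eᵢ/kT) = e^(−0) + e^(−3.5156) = 1.0000 + 0.029730 = 1.0297.
⟨E⟩ = Σ EᵢPᵢ = 0.25985 ε.
S/k_B = ln Z + ⟨E⟩/kT = ln(1.0297) + 0.25985/2.56 = 0.029267 + 0.10150 = 0.131.

0.131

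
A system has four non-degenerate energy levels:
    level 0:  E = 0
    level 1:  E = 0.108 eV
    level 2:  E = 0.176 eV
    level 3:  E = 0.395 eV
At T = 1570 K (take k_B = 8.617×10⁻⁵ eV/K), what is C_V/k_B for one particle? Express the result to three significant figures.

0.439

k_BT = 8.617×10⁻⁵ × 1570 K = 0.13529 eV.
Eᵢ/kT = 0, 0.79829, 1.3009, 2.9197.
Z = Σ e^(−Eᵢ/kT) = e^(−0) + e^(−0.79829) + e^(−1.3009) + e^(−2.9197) = 1.0000 + 0.45010 + 0.27229 + 0.053950 = 1.7763.
⟨E⟩ = 0.066342 eV, ⟨E²⟩ = 0.012443 eV².
C_V/k_B = (⟨E²⟩ − ⟨E⟩²)/(kT)² = (0.012443 − 0.0044013)/0.018303 = 0.439.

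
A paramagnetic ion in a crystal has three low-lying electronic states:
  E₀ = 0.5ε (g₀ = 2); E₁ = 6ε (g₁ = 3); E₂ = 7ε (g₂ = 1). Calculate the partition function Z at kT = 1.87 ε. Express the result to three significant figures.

Eᵢ/kT = 0.26738, 3.2086, 3.7433.
Z = Σ gᵢe^(−Eᵢ/kT) = 2·e^(−0.26738) + 3·e^(−3.2086) + 1·e^(−3.7433) = 1.5308 + 0.12124 + 0.023676 = 1.6757.

Z = 1.68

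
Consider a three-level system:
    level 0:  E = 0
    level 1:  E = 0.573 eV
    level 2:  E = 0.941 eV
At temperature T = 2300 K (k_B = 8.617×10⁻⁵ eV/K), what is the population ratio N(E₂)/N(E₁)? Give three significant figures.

0.156

k_BT = 8.617×10⁻⁵ × 2300 K = 0.19819 eV.
n₂/n₁ = exp[−(E₂−E₁)/kT] = exp(−(0.368 eV)/(0.19819 eV)) = exp(-1.8568) = 0.156.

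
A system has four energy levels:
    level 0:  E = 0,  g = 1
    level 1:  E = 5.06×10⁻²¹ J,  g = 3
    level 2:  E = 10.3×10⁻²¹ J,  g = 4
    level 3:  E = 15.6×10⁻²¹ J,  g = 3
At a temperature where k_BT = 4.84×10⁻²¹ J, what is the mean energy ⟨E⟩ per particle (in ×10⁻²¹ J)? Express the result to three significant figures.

Eᵢ/kT = 0, 1.0455, 2.1281, 3.2231.
Z = Σ gᵢe^(−Eᵢ/kT) = 1·e^(−0) + 3·e^(−1.0455) + 4·e^(−2.1281) + 3·e^(−3.2231) = 1.0000 + 1.0545 + 0.47625 + 0.11949 = 2.6502.
⟨E⟩ = Σ Eᵢ gᵢe^(−Eᵢ/kT) / Z = (0·1.0000 + 5.06·1.0545 + 10.3·0.47625 + 15.6·0.11949) / 2.6502 = 4.57 ×10⁻²¹ J.

4.57 ×10⁻²¹ J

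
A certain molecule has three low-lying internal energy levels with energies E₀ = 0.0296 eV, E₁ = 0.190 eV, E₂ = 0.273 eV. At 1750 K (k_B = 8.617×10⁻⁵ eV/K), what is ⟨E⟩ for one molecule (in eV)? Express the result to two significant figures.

k_BT = 8.617×10⁻⁵ × 1750 K = 0.1508 eV.
Eᵢ/kT = 0.1963, 1.260, 1.810.
Z = Σ e^(−Eᵢ/kT) = e^(−0.1963) + e^(−1.260) + e^(−1.810) = 0.8218 + 0.2837 + 0.1637 = 1.269.
⟨E⟩ = Σ Eᵢ e^(−Eᵢ/kT) / Z = (0.0296·0.8218 + 0.190·0.2837 + 0.273·0.1637) / 1.269 = 0.097 eV.

0.097 eV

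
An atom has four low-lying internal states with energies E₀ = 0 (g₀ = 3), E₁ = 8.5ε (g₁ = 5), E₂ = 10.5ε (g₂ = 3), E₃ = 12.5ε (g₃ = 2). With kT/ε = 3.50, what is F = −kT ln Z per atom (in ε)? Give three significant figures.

Eᵢ/kT = 0, 2.4286, 3.0000, 3.5714.
Z = Σ gᵢe^(−Eᵢ/kT) = 3·e^(−0) + 5·e^(−2.4286) + 3·e^(−3.0000) + 2·e^(−3.5714) = 3.0000 + 0.44080 + 0.14936 + 0.056233 = 3.6464.
F = −kT ln Z = −3.50 × ln(3.6464) = −3.50 × 1.2937 = -4.53 ε.

-4.53 ε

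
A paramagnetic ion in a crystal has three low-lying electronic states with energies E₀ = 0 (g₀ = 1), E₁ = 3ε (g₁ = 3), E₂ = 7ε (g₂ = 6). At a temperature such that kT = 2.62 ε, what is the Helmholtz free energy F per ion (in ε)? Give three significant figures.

Eᵢ/kT = 0, 1.1450, 2.6718.
Z = Σ gᵢe^(−Eᵢ/kT) = 1·e^(−0) + 3·e^(−1.1450) + 6·e^(−2.6718) = 1.0000 + 0.95467 + 0.41477 = 2.3694.
F = −kT ln Z = −2.62 × ln(2.3694) = −2.62 × 0.86264 = -2.26 ε.

-2.26 ε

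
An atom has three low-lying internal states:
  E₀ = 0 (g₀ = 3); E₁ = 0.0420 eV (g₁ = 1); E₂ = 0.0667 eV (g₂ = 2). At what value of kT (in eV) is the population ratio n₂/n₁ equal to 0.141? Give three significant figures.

n₂/n₁ = (g₂/g₁) exp[−(E₂−E₁)/kT] = 0.141.
⇒ (E₂−E₁)/kT = ln((2/1)/0.141) = ln(14.184) = 2.6521.
kT = 0.0247 eV / 2.6521 = 0.00931 eV.

0.00931 eV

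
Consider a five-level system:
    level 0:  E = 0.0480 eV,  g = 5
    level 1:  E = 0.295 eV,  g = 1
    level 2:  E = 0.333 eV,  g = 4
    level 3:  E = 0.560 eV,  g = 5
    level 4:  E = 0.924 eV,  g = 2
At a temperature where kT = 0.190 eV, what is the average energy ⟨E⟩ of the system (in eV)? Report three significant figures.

Eᵢ/kT = 0.25263, 1.5526, 1.7526, 2.9474, 4.8632.
Z = Σ gᵢe^(−Eᵢ/kT) = 5·e^(−0.25263) + 1·e^(−1.5526) + 4·e^(−1.7526) + 5·e^(−2.9474) + 2·e^(−4.8632) = 3.8838 + 0.21170 + 0.69329 + 0.26238 + 0.015451 = 5.0666.
⟨E⟩ = Σ Eᵢ gᵢe^(−Eᵢ/kT) / Z = (0.0480·3.8838 + 0.295·0.21170 + 0.333·0.69329 + 0.560·0.26238 + 0.924·0.015451) / 5.0666 = 0.127 eV.

0.127 eV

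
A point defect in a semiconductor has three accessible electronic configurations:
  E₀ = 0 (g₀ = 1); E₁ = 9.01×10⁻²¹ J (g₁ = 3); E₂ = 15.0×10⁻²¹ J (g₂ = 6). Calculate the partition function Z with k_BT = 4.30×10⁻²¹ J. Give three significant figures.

Eᵢ/kT = 0, 2.0953, 3.4884.
Z = Σ gᵢe^(−Eᵢ/kT) = 1·e^(−0) + 3·e^(−2.0953) + 6·e^(−3.4884) = 1.0000 + 0.36910 + 0.18330 = 1.5524.

Z = 1.55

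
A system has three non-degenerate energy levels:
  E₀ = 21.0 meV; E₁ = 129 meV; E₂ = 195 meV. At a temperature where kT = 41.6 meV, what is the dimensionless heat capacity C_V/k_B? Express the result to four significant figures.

0.6503

Eᵢ/kT = 0.504808, 3.10096, 4.68750.
Z = Σ e^(−Eᵢ/kT) = e^(−0.504808) + e^(−3.10096) + e^(−4.68750) = 0.603621 + 0.0450060 + 0.00920968 = 0.657837.
⟨E⟩ = 30.8248 meV, ⟨E²⟩ = 2075.50 meV².
C_V/k_B = (⟨E²⟩ − ⟨E⟩²)/(kT)² = (2075.50 − 950.168)/1730.56 = 0.6503.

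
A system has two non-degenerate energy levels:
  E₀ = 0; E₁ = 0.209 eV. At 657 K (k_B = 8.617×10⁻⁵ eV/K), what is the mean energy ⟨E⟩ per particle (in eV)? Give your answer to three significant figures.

0.00508 eV

k_BT = 8.617×10⁻⁵ × 657 K = 0.056614 eV.
Eᵢ/kT = 0, 3.6917.
Z = Σ e^(−Eᵢ/kT) = e^(−0) + e^(−3.6917) = 1.0000 + 0.024930 = 1.0249.
⟨E⟩ = Σ Eᵢ e^(−Eᵢ/kT) / Z = (0·1.0000 + 0.209·0.024930) / 1.0249 = 0.00508 eV.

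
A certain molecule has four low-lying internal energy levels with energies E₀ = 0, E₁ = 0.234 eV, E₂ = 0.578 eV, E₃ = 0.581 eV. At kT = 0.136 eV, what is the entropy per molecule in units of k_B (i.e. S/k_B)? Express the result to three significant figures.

Eᵢ/kT = 0, 1.7206, 4.2500, 4.2721.
Z = Σ e^(−Eᵢ/kT) = e^(−0) + e^(−1.7206) + e^(−4.2500) + e^(−4.2721) = 1.0000 + 0.17896 + 0.014264 + 0.013952 = 1.2072.
⟨E⟩ = Σ EᵢPᵢ = 0.048233 eV.
S/k_B = ln Z + ⟨E⟩/kT = ln(1.2072) + 0.048233/0.136 = 0.18830 + 0.35465 = 0.543.

0.543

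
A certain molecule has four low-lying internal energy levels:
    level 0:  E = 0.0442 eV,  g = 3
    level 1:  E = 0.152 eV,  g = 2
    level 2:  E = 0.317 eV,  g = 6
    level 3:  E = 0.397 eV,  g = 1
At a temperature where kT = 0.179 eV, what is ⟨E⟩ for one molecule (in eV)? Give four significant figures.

Eᵢ/kT = 0.246927, 0.849162, 1.77095, 2.21788.
Z = Σ gᵢe^(−Eᵢ/kT) = 3·e^(−0.246927) + 2·e^(−0.849162) + 6·e^(−1.77095) + 1·e^(−2.21788) = 2.34359 + 0.855547 + 1.02103 + 0.108840 = 4.32901.
⟨E⟩ = Σ Eᵢ gᵢe^(−Eᵢ/kT) / Z = (0.0442·2.34359 + 0.152·0.855547 + 0.317·1.02103 + 0.397·0.108840) / 4.32901 = 0.1387 eV.

0.1387 eV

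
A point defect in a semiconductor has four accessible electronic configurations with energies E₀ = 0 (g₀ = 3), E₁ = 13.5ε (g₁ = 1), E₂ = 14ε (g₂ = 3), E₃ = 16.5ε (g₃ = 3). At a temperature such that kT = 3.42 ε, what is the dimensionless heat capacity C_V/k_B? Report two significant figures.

Eᵢ/kT = 0, 3.947, 4.094, 4.825.
Z = Σ gᵢe^(−Eᵢ/kT) = 3·e^(−0) + 1·e^(−3.947) + 3·e^(−4.094) + 3·e^(−4.825) = 3.000 + 0.01931 + 0.05002 + 0.02408 = 3.093.
⟨E⟩ = 0.4391 ε, ⟨E²⟩ = 6.427 ε².
C_V/k_B = (⟨E²⟩ − ⟨E⟩²)/(kT)² = (6.427 − 0.1928)/11.70 = 0.53.

0.53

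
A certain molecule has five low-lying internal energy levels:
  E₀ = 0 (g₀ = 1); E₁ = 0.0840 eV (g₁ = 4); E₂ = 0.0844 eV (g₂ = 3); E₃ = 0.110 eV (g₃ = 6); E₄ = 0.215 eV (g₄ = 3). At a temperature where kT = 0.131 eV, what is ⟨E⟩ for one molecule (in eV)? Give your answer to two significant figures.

0.092 eV

Eᵢ/kT = 0, 0.6412, 0.6443, 0.8397, 1.641.
Z = Σ gᵢe^(−Eᵢ/kT) = 1·e^(−0) + 4·e^(−0.6412) + 3·e^(−0.6443) + 6·e^(−0.8397) + 3·e^(−1.641) = 1.000 + 2.107 + 1.575 + 2.591 + 0.5814 = 7.854.
⟨E⟩ = Σ Eᵢ gᵢe^(−Eᵢ/kT) / Z = (0·1.000 + 0.0840·2.107 + 0.0844·1.575 + 0.110·2.591 + 0.215·0.5814) / 7.854 = 0.092 eV.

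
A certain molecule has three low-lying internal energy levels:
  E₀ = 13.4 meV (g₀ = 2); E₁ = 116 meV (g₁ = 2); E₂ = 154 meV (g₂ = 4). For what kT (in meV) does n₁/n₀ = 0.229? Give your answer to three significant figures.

n₁/n₀ = (g₁/g₀) exp[−(E₁−E₀)/kT] = 0.229.
⇒ (E₁−E₀)/kT = ln((2/2)/0.229) = ln(4.3668) = 1.4740.
kT = 102.6 meV / 1.4740 = 69.6 meV.

69.6 meV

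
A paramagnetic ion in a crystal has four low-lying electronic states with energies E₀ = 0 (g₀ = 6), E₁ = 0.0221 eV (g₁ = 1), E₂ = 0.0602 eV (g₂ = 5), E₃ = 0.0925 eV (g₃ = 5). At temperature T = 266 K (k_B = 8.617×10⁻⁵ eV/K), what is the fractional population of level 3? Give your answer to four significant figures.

0.01294

k_BT = 8.617×10⁻⁵ × 266 K = 0.0229212 eV.
Eᵢ/kT = 0, 0.964173, 2.62639, 4.03557.
Z = Σ gᵢe^(−Eᵢ/kT) = 6·e^(−0) + 1·e^(−0.964173) + 5·e^(−2.62639) + 5·e^(−4.03557) = 6.00000 + 0.381298 + 0.361696 + 0.0883780 = 6.83137.
P₃ = g₃ e^(−E₃/kT) / Z = 0.0883780/6.83137 = 0.01294.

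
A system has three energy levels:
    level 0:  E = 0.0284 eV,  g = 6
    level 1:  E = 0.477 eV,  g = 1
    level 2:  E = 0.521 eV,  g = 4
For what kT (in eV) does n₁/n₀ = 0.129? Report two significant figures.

n₁/n₀ = (g₁/g₀) exp[−(E₁−E₀)/kT] = 0.129.
⇒ (E₁−E₀)/kT = ln((1/6)/0.129) = ln(1.292) = 0.2562.
kT = 0.4486 eV / 0.2562 = 1.8 eV.

1.8 eV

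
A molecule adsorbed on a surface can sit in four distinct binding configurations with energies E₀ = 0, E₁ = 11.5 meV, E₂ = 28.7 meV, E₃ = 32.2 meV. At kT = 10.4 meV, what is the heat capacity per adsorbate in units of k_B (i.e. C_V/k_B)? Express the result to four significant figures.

Eᵢ/kT = 0, 1.10577, 2.75962, 3.09615.
Z = Σ e^(−Eᵢ/kT) = e^(−0) + e^(−1.10577) + e^(−2.75962) + e^(−3.09615) = 1.00000 + 0.330956 + 0.0633158 + 0.0452230 = 1.43949.
⟨E⟩ = 4.91795 meV, ⟨E²⟩ = 99.2091 meV².
C_V/k_B = (⟨E²⟩ − ⟨E⟩²)/(kT)² = (99.2091 − 24.1862)/108.160 = 0.6936.

0.6936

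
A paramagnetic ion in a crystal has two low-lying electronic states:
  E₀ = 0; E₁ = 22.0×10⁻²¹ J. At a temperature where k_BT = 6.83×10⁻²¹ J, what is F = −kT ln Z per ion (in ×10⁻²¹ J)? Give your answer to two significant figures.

Eᵢ/kT = 0, 3.221.
Z = Σ e^(−Eᵢ/kT) = e^(−0) + e^(−3.221) = 1.000 + 0.03992 = 1.040.
F = −kT ln Z = −6.83 × ln(1.040) = −6.83 × 0.03922 = -0.27 ×10⁻²¹ J.

-0.27 ×10⁻²¹ J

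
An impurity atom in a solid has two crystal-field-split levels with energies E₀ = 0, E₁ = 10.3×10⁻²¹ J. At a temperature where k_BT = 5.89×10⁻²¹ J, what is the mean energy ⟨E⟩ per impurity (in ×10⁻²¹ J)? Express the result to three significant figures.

1.53 ×10⁻²¹ J

Eᵢ/kT = 0, 1.7487.
Z = Σ e^(−Eᵢ/kT) = e^(−0) + e^(−1.7487) = 1.0000 + 0.17400 = 1.1740.
⟨E⟩ = Σ Eᵢ e^(−Eᵢ/kT) / Z = (0·1.0000 + 10.3·0.17400) / 1.1740 = 1.53 ×10⁻²¹ J.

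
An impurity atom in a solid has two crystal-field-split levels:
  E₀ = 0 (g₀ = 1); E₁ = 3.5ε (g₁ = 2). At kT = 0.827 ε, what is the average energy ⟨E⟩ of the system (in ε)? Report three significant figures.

Eᵢ/kT = 0, 4.2322.
Z = Σ gᵢe^(−Eᵢ/kT) = 1·e^(−0) + 2·e^(−4.2322) = 1.0000 + 0.029041 = 1.0290.
⟨E⟩ = Σ Eᵢ gᵢe^(−Eᵢ/kT) / Z = (0·1.0000 + 3.5·0.029041) / 1.0290 = 0.0988 ε.

0.0988 ε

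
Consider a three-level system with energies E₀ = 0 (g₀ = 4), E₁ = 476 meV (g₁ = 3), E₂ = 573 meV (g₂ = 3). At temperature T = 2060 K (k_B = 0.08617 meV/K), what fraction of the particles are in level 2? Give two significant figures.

0.027

k_BT = 0.08617 × 2060 K = 177.5 meV.
Eᵢ/kT = 0, 2.682, 3.228.
Z = Σ gᵢe^(−Eᵢ/kT) = 4·e^(−0) + 3·e^(−2.682) + 3·e^(−3.228) = 4.000 + 0.2053 + 0.1189 = 4.324.
P₂ = g₂ e^(−E₂/kT) / Z = 0.1189/4.324 = 0.027.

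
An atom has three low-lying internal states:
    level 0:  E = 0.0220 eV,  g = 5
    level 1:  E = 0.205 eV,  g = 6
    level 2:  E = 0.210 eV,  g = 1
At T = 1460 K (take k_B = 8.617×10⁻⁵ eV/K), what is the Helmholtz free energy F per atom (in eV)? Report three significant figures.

k_BT = 8.617×10⁻⁵ × 1460 K = 0.12581 eV.
Eᵢ/kT = 0.17487, 1.6294, 1.6692.
Z = Σ gᵢe^(−Eᵢ/kT) = 5·e^(−0.17487) + 6·e^(−1.6294) + 1·e^(−1.6692) = 4.1978 + 1.1763 + 0.18840 = 5.5625.
F = −kT ln Z = −0.12581 × ln(5.5625) = −0.12581 × 1.7160 = -0.216 eV.

-0.216 eV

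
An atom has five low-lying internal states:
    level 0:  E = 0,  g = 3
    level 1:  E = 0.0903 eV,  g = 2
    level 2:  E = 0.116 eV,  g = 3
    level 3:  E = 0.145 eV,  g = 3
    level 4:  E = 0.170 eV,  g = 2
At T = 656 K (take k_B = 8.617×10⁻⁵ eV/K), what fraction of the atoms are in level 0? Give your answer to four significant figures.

0.7282

k_BT = 8.617×10⁻⁵ × 656 K = 0.0565275 eV.
Eᵢ/kT = 0, 1.59745, 2.05210, 2.56512, 3.00739.
Z = Σ gᵢe^(−Eᵢ/kT) = 3·e^(−0) + 2·e^(−1.59745) + 3·e^(−2.05210) + 3·e^(−2.56512) + 2·e^(−3.00739) = 3.00000 + 0.404824 + 0.385395 + 0.230730 + 0.0988410 = 4.11979.
P₀ = g₀ e^(−E₀/kT) / Z = 3.00000/4.11979 = 0.7282.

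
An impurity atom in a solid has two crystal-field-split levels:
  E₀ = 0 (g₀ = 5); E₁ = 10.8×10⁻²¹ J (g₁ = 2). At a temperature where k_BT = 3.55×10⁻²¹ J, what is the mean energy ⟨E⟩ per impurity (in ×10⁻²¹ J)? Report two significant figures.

0.20 ×10⁻²¹ J

Eᵢ/kT = 0, 3.042.
Z = Σ gᵢe^(−Eᵢ/kT) = 5·e^(−0) + 2·e^(−3.042) = 5.000 + 0.09548 = 5.095.
⟨E⟩ = Σ Eᵢ gᵢe^(−Eᵢ/kT) / Z = (0·5.000 + 10.8·0.09548) / 5.095 = 0.20 ×10⁻²¹ J.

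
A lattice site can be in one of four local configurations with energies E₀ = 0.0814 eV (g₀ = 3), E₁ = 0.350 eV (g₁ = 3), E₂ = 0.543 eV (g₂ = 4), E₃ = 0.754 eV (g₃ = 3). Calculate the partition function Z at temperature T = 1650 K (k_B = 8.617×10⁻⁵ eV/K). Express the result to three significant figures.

Z = 2.05

k_BT = 8.617×10⁻⁵ × 1650 K = 0.14218 eV.
Eᵢ/kT = 0.57251, 2.4617, 3.8191, 5.3031.
Z = Σ gᵢe^(−Eᵢ/kT) = 3·e^(−0.57251) + 3·e^(−2.4617) + 4·e^(−3.8191) + 3·e^(−5.3031) = 1.6923 + 0.25587 + 0.087790 + 0.014928 = 2.0509.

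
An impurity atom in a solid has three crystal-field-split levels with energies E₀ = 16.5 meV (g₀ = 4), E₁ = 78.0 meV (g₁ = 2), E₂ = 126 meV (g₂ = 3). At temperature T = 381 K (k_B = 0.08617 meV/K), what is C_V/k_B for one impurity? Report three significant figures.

k_BT = 0.08617 × 381 K = 32.831 meV.
Eᵢ/kT = 0.50257, 2.3758, 3.8378.
Z = Σ gᵢe^(−Eᵢ/kT) = 4·e^(−0.50257) + 2·e^(−2.3758) + 3·e^(−3.8378) = 2.4199 + 0.18588 + 0.064623 = 2.6704.
⟨E⟩ = 23.431 meV, ⟨E²⟩ = 1054.4 meV².
C_V/k_B = (⟨E²⟩ − ⟨E⟩²)/(kT)² = (1054.4 − 549.01)/1077.9 = 0.469.

0.469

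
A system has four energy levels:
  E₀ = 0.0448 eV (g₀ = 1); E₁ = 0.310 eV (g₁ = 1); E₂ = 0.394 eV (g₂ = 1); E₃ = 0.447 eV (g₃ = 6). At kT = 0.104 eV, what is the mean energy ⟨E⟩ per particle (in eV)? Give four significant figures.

0.1121 eV

Eᵢ/kT = 0.430769, 2.98077, 3.78846, 4.29808.
Z = Σ gᵢe^(−Eᵢ/kT) = 1·e^(−0.430769) + 1·e^(−2.98077) + 1·e^(−3.78846) + 6·e^(−4.29808) = 0.650009 + 0.0507537 + 0.0226304 + 0.0815678 = 0.804961.
⟨E⟩ = Σ Eᵢ gᵢe^(−Eᵢ/kT) / Z = (0.0448·0.650009 + 0.310·0.0507537 + 0.394·0.0226304 + 0.447·0.0815678) / 0.804961 = 0.1121 eV.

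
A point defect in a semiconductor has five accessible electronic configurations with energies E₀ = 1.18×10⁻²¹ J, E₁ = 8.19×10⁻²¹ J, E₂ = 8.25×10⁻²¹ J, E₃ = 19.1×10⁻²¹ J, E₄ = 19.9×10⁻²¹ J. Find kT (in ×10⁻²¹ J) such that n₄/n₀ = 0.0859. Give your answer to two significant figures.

n₄/n₀ = exp[−(E₄−E₀)/kT] = 0.0859.
⇒ (E₄−E₀)/kT = ln(1/0.0859) = ln(11.64) = 2.454.
kT = 18.72 ×10⁻²¹ J / 2.454 = 7.6 ×10⁻²¹ J.

7.6 ×10⁻²¹ J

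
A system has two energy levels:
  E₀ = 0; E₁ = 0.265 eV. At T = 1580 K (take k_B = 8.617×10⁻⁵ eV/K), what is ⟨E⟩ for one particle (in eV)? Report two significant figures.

0.033 eV

k_BT = 8.617×10⁻⁵ × 1580 K = 0.1361 eV.
Eᵢ/kT = 0, 1.947.
Z = Σ e^(−Eᵢ/kT) = e^(−0) + e^(−1.947) = 1.000 + 0.1427 = 1.143.
⟨E⟩ = Σ Eᵢ e^(−Eᵢ/kT) / Z = (0·1.000 + 0.265·0.1427) / 1.143 = 0.033 eV.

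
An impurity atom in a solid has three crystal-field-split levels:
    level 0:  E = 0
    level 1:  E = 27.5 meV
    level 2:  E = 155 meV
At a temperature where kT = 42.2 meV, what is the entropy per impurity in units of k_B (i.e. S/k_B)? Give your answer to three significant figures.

0.716

Eᵢ/kT = 0, 0.65166, 3.6730.
Z = Σ e^(−Eᵢ/kT) = e^(−0) + e^(−0.65166) + e^(−3.6730) = 1.0000 + 0.52118 + 0.025400 = 1.5466.
⟨E⟩ = Σ EᵢPᵢ = 11.813 meV.
S/k_B = ln Z + ⟨E⟩/kT = ln(1.5466) + 11.813/42.2 = 0.43606 + 0.27993 = 0.716.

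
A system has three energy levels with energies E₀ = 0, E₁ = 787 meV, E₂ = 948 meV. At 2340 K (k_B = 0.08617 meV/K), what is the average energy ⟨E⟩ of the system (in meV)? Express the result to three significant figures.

23.8 meV

k_BT = 0.08617 × 2340 K = 201.64 meV.
Eᵢ/kT = 0, 3.9030, 4.7014.
Z = Σ e^(−Eᵢ/kT) = e^(−0) + e^(−3.9030) + e^(−4.7014) = 1.0000 + 0.020181 + 0.0090826 = 1.0293.
⟨E⟩ = Σ Eᵢ e^(−Eᵢ/kT) / Z = (0·1.0000 + 787·0.020181 + 948·0.0090826) / 1.0293 = 23.8 meV.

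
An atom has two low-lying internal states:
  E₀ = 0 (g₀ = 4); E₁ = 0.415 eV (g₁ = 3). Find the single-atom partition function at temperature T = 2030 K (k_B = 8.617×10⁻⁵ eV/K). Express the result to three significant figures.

k_BT = 8.617×10⁻⁵ × 2030 K = 0.17493 eV.
Eᵢ/kT = 0, 2.3724.
Z = Σ gᵢe^(−Eᵢ/kT) = 4·e^(−0) + 3·e^(−2.3724) = 4.0000 + 0.27977 = 4.2798.

Z = 4.28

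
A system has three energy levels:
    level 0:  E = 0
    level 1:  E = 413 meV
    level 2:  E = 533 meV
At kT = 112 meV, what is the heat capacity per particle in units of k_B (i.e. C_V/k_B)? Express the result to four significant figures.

0.5006

Eᵢ/kT = 0, 3.68750, 4.75893.
Z = Σ e^(−Eᵢ/kT) = e^(−0) + e^(−3.68750) + e^(−4.75893) = 1.00000 + 0.0250345 + 0.00857478 = 1.03361.
⟨E⟩ = 14.4248 meV, ⟨E²⟩ = 6488.05 meV².
C_V/k_B = (⟨E²⟩ − ⟨E⟩²)/(kT)² = (6488.05 − 208.075)/12544.0 = 0.5006.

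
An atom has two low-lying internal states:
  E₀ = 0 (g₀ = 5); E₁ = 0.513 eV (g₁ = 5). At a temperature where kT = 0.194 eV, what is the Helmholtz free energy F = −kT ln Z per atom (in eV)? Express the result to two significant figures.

-0.33 eV

Eᵢ/kT = 0, 2.644.
Z = Σ gᵢe^(−Eᵢ/kT) = 5·e^(−0) + 5·e^(−2.644) = 5.000 + 0.3554 = 5.355.
F = −kT ln Z = −0.194 × ln(5.355) = −0.194 × 1.678 = -0.33 eV.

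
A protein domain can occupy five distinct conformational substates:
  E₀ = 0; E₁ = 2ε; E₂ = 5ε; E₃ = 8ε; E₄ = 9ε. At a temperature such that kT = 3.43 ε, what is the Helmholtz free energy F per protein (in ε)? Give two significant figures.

-2.3 ε

Eᵢ/kT = 0, 0.5831, 1.458, 2.332, 2.624.
Z = Σ e^(−Eᵢ/kT) = e^(−0) + e^(−0.5831) + e^(−1.458) + e^(−2.332) + e^(−2.624) = 1.000 + 0.5582 + 0.2327 + 0.09710 + 0.07251 = 1.961.
F = −kT ln Z = −3.43 × ln(1.961) = −3.43 × 0.6735 = -2.3 ε.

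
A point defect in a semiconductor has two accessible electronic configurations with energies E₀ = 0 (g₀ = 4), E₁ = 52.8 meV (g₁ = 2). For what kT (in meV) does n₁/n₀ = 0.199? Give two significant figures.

n₁/n₀ = (g₁/g₀) exp[−(E₁−E₀)/kT] = 0.199.
⇒ (E₁−E₀)/kT = ln((2/4)/0.199) = ln(2.513) = 0.9215.
kT = 52.8 meV / 0.9215 = 57 meV.

57 meV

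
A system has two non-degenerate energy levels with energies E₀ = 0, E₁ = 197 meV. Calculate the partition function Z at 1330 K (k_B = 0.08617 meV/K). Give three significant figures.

Z = 1.18

k_BT = 0.08617 × 1330 K = 114.61 meV.
Eᵢ/kT = 0, 1.7189.
Z = Σ e^(−Eᵢ/kT) = e^(−0) + e^(−1.7189) = 1.0000 + 0.17926 = 1.1793.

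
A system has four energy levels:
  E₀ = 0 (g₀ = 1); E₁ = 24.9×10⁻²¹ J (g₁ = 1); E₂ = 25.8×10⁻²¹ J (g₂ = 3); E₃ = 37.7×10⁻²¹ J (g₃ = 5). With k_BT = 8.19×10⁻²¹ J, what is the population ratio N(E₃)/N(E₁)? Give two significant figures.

n₃/n₁ = (g₃/g₁) exp[−(E₃−E₁)/kT] = (5/1) × exp(−(12.8 ×10⁻²¹ J)/(8.19 ×10⁻²¹ J)) = (5/1) × exp(-1.563) = 1.0.

1.0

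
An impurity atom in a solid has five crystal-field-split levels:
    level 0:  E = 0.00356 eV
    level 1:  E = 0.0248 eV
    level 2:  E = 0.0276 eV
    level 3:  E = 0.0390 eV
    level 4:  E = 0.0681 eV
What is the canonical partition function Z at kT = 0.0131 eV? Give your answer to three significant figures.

Z = 1.09

Eᵢ/kT = 0.27176, 1.8931, 2.1069, 2.9771, 5.1985.
Z = Σ e^(−Eᵢ/kT) = e^(−0.27176) + e^(−1.8931) + e^(−2.1069) + e^(−2.9771) + e^(−5.1985) = 0.76204 + 0.15060 + 0.12161 + 0.050940 + 0.0055248 = 1.0907.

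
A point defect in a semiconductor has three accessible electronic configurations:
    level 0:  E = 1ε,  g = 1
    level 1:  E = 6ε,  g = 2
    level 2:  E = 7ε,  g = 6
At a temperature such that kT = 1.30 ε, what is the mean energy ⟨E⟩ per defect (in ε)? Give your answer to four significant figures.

1.517 ε

Eᵢ/kT = 0.769231, 4.61538, 5.38462.
Z = Σ gᵢe^(−Eᵢ/kT) = 1·e^(−0.769231) + 2·e^(−4.61538) + 6·e^(−5.38462) = 0.463369 + 0.0197968 + 0.0275195 = 0.510685.
⟨E⟩ = Σ Eᵢ gᵢe^(−Eᵢ/kT) / Z = (1·0.463369 + 6·0.0197968 + 7·0.0275195) / 0.510685 = 1.517 ε.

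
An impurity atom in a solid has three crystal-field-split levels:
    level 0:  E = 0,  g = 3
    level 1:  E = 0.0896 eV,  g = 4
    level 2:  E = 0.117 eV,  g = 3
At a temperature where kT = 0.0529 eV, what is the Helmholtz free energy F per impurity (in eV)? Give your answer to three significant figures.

Eᵢ/kT = 0, 1.6938, 2.2117.
Z = Σ gᵢe^(−Eᵢ/kT) = 3·e^(−0) + 4·e^(−1.6938) + 3·e^(−2.2117) = 3.0000 + 0.73528 + 0.32854 = 4.0638.
F = −kT ln Z = −0.0529 × ln(4.0638) = −0.0529 × 1.4021 = -0.0742 eV.

-0.0742 eV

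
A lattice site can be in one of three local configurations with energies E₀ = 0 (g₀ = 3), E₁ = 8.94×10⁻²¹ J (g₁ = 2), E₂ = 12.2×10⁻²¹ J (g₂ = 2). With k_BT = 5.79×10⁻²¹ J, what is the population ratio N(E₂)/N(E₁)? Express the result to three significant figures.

0.569

n₂/n₁ = (g₂/g₁) exp[−(E₂−E₁)/kT] = (2/2) × exp(−(3.26 ×10⁻²¹ J)/(5.79 ×10⁻²¹ J)) = (2/2) × exp(-0.56304) = 0.569.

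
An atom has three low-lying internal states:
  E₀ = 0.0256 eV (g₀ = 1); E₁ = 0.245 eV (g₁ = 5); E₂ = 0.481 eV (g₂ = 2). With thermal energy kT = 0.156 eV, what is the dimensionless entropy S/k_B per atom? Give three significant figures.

1.72

Eᵢ/kT = 0.16410, 1.5705, 3.0833.
Z = Σ gᵢe^(−Eᵢ/kT) = 1·e^(−0.16410) + 5·e^(−1.5705) + 2·e^(−3.0833) = 0.84866 + 1.0397 + 0.091616 = 1.9800.
⟨E⟩ = Σ EᵢPᵢ = 0.16188 eV.
S/k_B = ln Z + ⟨E⟩/kT = ln(1.9800) + 0.16188/0.156 = 0.68310 + 1.0377 = 1.72.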